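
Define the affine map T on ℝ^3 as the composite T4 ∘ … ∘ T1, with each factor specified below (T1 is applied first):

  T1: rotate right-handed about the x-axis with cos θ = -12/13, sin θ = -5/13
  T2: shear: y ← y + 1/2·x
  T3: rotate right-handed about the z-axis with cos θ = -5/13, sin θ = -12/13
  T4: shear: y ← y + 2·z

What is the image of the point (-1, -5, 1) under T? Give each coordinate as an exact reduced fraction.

T1 rotate right-handed about the x-axis with cos θ = -12/13, sin θ = -5/13: (-1, -5, 1) → (-1, 5, 1)
T2 shear: y ← y + 1/2·x: (-1, 5, 1) → (-1, 9/2, 1)
T3 rotate right-handed about the z-axis with cos θ = -5/13, sin θ = -12/13: (-1, 9/2, 1) → (59/13, -21/26, 1)
T4 shear: y ← y + 2·z: (59/13, -21/26, 1) → (59/13, 31/26, 1)

T(p) = (59/13, 31/26, 1)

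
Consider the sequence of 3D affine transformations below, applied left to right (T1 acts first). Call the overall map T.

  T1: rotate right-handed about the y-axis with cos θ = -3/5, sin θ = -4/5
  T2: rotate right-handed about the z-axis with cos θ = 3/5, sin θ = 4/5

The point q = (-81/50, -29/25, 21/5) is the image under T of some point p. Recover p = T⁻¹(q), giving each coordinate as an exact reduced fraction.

p = (9/2, 3/5, -1)

T1 = [-3/5 0 -4/5 0; 0 1 0 0; 4/5 0 -3/5 0; 0 0 0 1]
T2·T1 = [-9/25 -4/5 -12/25 0; -12/25 3/5 -16/25 0; 4/5 0 -3/5 0; 0 0 0 1]
det M = 1; M⁻¹ = [-9/25 -12/25 4/5 0; -4/5 3/5 0 0; -12/25 -16/25 -3/5 0; 0 0 0 1]
M⁻¹ · (-81/50, -29/25, 21/5)ᵀ = (9/2, 3/5, -1)ᵀ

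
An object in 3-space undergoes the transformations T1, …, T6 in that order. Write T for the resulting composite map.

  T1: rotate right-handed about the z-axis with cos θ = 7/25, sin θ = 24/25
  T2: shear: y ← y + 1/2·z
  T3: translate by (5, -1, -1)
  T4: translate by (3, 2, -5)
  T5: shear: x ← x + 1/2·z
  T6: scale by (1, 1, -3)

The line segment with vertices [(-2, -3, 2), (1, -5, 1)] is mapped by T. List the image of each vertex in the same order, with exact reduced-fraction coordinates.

T1 rotate right-handed about the z-axis with cos θ = 7/25, sin θ = 24/25: (-2, -3, 2) → (58/25, -69/25, 2); (1, -5, 1) → (127/25, -11/25, 1)
T2 shear: y ← y + 1/2·z: (58/25, -69/25, 2) → (58/25, -44/25, 2); (127/25, -11/25, 1) → (127/25, 3/50, 1)
T3 translate by (5, -1, -1): (58/25, -44/25, 2) → (183/25, -69/25, 1); (127/25, 3/50, 1) → (252/25, -47/50, 0)
T4 translate by (3, 2, -5): (183/25, -69/25, 1) → (258/25, -19/25, -4); (252/25, -47/50, 0) → (327/25, 53/50, -5)
T5 shear: x ← x + 1/2·z: (258/25, -19/25, -4) → (208/25, -19/25, -4); (327/25, 53/50, -5) → (529/50, 53/50, -5)
T6 scale by (1, 1, -3): (208/25, -19/25, -4) → (208/25, -19/25, 12); (529/50, 53/50, -5) → (529/50, 53/50, 15)

image vertices: (208/25, -19/25, 12), (529/50, 53/50, 15)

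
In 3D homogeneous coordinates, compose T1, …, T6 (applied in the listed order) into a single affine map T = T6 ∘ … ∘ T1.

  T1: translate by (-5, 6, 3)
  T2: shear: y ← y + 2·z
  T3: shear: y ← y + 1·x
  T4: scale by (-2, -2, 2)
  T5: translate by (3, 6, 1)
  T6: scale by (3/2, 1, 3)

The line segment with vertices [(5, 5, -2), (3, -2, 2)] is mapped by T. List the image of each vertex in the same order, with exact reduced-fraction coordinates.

image vertices: (9/2, -20, 9), (21/2, -18, 33)

T1 translate by (-5, 6, 3): (5, 5, -2) → (0, 11, 1); (3, -2, 2) → (-2, 4, 5)
T2 shear: y ← y + 2·z: (0, 11, 1) → (0, 13, 1); (-2, 4, 5) → (-2, 14, 5)
T3 shear: y ← y + 1·x: (0, 13, 1) → (0, 13, 1); (-2, 14, 5) → (-2, 12, 5)
T4 scale by (-2, -2, 2): (0, 13, 1) → (0, -26, 2); (-2, 12, 5) → (4, -24, 10)
T5 translate by (3, 6, 1): (0, -26, 2) → (3, -20, 3); (4, -24, 10) → (7, -18, 11)
T6 scale by (3/2, 1, 3): (3, -20, 3) → (9/2, -20, 9); (7, -18, 11) → (21/2, -18, 33)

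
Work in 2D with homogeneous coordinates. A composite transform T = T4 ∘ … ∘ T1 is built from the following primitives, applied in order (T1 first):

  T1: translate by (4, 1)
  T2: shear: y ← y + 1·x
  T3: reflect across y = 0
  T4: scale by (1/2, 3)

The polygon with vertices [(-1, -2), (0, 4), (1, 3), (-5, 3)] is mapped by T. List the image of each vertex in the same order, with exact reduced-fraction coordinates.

image vertices: (3/2, -6), (2, -27), (5/2, -27), (-1/2, -9)

T1 translate by (4, 1): (-1, -2) → (3, -1); (0, 4) → (4, 5); (1, 3) → (5, 4); (-5, 3) → (-1, 4)
T2 shear: y ← y + 1·x: (3, -1) → (3, 2); (4, 5) → (4, 9); (5, 4) → (5, 9); (-1, 4) → (-1, 3)
T3 reflect across y = 0: (3, 2) → (3, -2); (4, 9) → (4, -9); (5, 9) → (5, -9); (-1, 3) → (-1, -3)
T4 scale by (1/2, 3): (3, -2) → (3/2, -6); (4, -9) → (2, -27); (5, -9) → (5/2, -27); (-1, -3) → (-1/2, -9)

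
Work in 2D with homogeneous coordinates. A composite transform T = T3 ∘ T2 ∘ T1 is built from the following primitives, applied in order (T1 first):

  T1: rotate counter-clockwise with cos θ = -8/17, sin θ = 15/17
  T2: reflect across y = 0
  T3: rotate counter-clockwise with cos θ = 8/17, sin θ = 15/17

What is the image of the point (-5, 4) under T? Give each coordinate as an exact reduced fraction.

T1 rotate counter-clockwise with cos θ = -8/17, sin θ = 15/17: (-5, 4) → (-20/17, -107/17)
T2 reflect across y = 0: (-20/17, -107/17) → (-20/17, 107/17)
T3 rotate counter-clockwise with cos θ = 8/17, sin θ = 15/17: (-20/17, 107/17) → (-1765/289, 556/289)

T(p) = (-1765/289, 556/289)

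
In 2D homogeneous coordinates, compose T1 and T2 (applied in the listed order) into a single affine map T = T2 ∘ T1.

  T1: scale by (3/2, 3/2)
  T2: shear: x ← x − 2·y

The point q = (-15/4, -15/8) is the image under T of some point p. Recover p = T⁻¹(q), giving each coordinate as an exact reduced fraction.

T1 = [3/2 0 0; 0 3/2 0; 0 0 1]
T2·T1 = [3/2 -3 0; 0 3/2 0; 0 0 1]
det M = 9/4; M⁻¹ = [2/3 4/3 0; 0 2/3 0; 0 0 1]
M⁻¹ · (-15/4, -15/8)ᵀ = (-5, -5/4)ᵀ

p = (-5, -5/4)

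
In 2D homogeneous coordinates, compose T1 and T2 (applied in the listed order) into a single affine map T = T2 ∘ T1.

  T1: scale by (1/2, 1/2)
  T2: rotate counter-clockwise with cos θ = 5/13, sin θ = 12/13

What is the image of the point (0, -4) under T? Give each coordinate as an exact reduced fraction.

T1 scale by (1/2, 1/2): (0, -4) → (0, -2)
T2 rotate counter-clockwise with cos θ = 5/13, sin θ = 12/13: (0, -2) → (24/13, -10/13)

T(p) = (24/13, -10/13)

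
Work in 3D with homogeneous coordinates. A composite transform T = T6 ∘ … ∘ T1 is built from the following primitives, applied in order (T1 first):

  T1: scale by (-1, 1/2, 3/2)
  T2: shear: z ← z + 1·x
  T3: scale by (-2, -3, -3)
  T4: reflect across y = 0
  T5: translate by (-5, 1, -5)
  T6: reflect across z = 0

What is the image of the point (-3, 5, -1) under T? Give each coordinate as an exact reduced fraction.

T1 scale by (-1, 1/2, 3/2): (-3, 5, -1) → (3, 5/2, -3/2)
T2 shear: z ← z + 1·x: (3, 5/2, -3/2) → (3, 5/2, 3/2)
T3 scale by (-2, -3, -3): (3, 5/2, 3/2) → (-6, -15/2, -9/2)
T4 reflect across y = 0: (-6, -15/2, -9/2) → (-6, 15/2, -9/2)
T5 translate by (-5, 1, -5): (-6, 15/2, -9/2) → (-11, 17/2, -19/2)
T6 reflect across z = 0: (-11, 17/2, -19/2) → (-11, 17/2, 19/2)

T(p) = (-11, 17/2, 19/2)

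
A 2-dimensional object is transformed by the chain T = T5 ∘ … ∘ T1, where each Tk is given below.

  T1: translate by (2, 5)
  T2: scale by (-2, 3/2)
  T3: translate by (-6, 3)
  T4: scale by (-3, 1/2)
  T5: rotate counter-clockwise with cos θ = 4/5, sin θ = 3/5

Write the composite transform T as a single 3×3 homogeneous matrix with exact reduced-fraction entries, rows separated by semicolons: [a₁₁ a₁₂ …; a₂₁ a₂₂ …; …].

T = [24/5 -9/20 417/20; 18/5 3/5 111/5; 0 0 1]

T1 = [1 0 2; 0 1 5; 0 0 1]
T2·T1 = [-2 0 -4; 0 3/2 15/2; 0 0 1]
T3·…·T1 = [-2 0 -10; 0 3/2 21/2; 0 0 1]
T4·…·T1 = [6 0 30; 0 3/4 21/4; 0 0 1]
T5·…·T1 = [24/5 -9/20 417/20; 18/5 3/5 111/5; 0 0 1]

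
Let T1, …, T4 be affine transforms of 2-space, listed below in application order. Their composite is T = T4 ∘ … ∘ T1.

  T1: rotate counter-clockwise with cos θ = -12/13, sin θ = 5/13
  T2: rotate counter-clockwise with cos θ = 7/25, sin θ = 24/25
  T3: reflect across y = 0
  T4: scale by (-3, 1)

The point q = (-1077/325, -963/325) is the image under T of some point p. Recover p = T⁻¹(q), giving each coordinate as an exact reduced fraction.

p = (-3, -1)

T1 = [-12/13 -5/13 0; 5/13 -12/13 0; 0 0 1]
T2·T1 = [-204/325 253/325 0; -253/325 -204/325 0; 0 0 1]
T3·…·T1 = [-204/325 253/325 0; 253/325 204/325 0; 0 0 1]
T4·…·T1 = [612/325 -759/325 0; 253/325 204/325 0; 0 0 1]
det M = 3; M⁻¹ = [68/325 253/325 0; -253/975 204/325 0; 0 0 1]
M⁻¹ · (-1077/325, -963/325)ᵀ = (-3, -1)ᵀ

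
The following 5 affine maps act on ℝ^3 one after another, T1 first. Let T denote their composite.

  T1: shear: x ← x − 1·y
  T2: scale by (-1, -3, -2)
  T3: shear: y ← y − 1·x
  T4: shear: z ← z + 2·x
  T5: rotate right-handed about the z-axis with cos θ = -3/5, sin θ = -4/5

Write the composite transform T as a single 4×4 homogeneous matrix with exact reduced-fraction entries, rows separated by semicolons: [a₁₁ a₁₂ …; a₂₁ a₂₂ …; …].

T = [7/5 -19/5 0 0; 1/5 8/5 0 0; -2 2 -2 0; 0 0 0 1]

T1 = [1 -1 0 0; 0 1 0 0; 0 0 1 0; 0 0 0 1]
T2·T1 = [-1 1 0 0; 0 -3 0 0; 0 0 -2 0; 0 0 0 1]
T3·…·T1 = [-1 1 0 0; 1 -4 0 0; 0 0 -2 0; 0 0 0 1]
T4·…·T1 = [-1 1 0 0; 1 -4 0 0; -2 2 -2 0; 0 0 0 1]
T5·…·T1 = [7/5 -19/5 0 0; 1/5 8/5 0 0; -2 2 -2 0; 0 0 0 1]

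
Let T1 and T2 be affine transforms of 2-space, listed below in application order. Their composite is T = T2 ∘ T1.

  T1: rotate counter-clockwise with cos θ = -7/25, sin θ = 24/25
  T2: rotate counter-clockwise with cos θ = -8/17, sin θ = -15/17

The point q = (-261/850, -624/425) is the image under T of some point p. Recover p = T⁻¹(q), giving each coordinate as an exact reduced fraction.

p = (0, -3/2)

T1 = [-7/25 -24/25 0; 24/25 -7/25 0; 0 0 1]
T2·T1 = [416/425 87/425 0; -87/425 416/425 0; 0 0 1]
det M = 1; M⁻¹ = [416/425 -87/425 0; 87/425 416/425 0; 0 0 1]
M⁻¹ · (-261/850, -624/425)ᵀ = (0, -3/2)ᵀ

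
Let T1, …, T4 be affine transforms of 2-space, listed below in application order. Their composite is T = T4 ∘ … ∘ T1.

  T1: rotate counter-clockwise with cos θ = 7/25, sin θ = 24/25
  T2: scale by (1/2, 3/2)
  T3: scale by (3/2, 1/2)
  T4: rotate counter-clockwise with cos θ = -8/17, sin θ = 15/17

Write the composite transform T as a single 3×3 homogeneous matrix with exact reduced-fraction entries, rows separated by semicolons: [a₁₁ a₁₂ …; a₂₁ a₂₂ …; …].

T1 = [7/25 -24/25 0; 24/25 7/25 0; 0 0 1]
T2·T1 = [7/50 -12/25 0; 36/25 21/50 0; 0 0 1]
T3·…·T1 = [21/100 -18/25 0; 18/25 21/100 0; 0 0 1]
T4·…·T1 = [-312/425 261/1700 0; -261/1700 -312/425 0; 0 0 1]

T = [-312/425 261/1700 0; -261/1700 -312/425 0; 0 0 1]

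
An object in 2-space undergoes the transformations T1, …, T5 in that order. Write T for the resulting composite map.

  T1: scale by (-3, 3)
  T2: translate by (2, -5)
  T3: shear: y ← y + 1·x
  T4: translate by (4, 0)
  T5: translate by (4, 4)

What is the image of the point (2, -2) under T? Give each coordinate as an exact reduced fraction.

T1 scale by (-3, 3): (2, -2) → (-6, -6)
T2 translate by (2, -5): (-6, -6) → (-4, -11)
T3 shear: y ← y + 1·x: (-4, -11) → (-4, -15)
T4 translate by (4, 0): (-4, -15) → (0, -15)
T5 translate by (4, 4): (0, -15) → (4, -11)

T(p) = (4, -11)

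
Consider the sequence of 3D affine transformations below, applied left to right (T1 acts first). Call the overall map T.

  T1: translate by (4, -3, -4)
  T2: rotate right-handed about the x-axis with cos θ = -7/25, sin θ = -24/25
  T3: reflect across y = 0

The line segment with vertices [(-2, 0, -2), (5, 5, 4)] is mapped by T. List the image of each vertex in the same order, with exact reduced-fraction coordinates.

image vertices: (2, 123/25, 114/25), (9, 14/25, -48/25)

T1 translate by (4, -3, -4): (-2, 0, -2) → (2, -3, -6); (5, 5, 4) → (9, 2, 0)
T2 rotate right-handed about the x-axis with cos θ = -7/25, sin θ = -24/25: (2, -3, -6) → (2, -123/25, 114/25); (9, 2, 0) → (9, -14/25, -48/25)
T3 reflect across y = 0: (2, -123/25, 114/25) → (2, 123/25, 114/25); (9, -14/25, -48/25) → (9, 14/25, -48/25)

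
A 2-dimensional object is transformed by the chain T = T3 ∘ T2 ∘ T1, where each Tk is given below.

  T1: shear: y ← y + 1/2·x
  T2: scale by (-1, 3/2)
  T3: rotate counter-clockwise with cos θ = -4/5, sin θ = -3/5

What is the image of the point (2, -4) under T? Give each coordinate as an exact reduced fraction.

T(p) = (-11/10, 24/5)

T1 shear: y ← y + 1/2·x: (2, -4) → (2, -3)
T2 scale by (-1, 3/2): (2, -3) → (-2, -9/2)
T3 rotate counter-clockwise with cos θ = -4/5, sin θ = -3/5: (-2, -9/2) → (-11/10, 24/5)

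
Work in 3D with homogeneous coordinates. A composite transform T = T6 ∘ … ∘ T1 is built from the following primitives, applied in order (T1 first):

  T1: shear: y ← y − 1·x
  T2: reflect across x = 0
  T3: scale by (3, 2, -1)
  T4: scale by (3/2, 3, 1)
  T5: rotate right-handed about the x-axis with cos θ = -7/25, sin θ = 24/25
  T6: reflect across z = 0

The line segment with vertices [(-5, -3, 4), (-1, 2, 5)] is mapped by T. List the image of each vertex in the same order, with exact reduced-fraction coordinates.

T1 shear: y ← y − 1·x: (-5, -3, 4) → (-5, 2, 4); (-1, 2, 5) → (-1, 3, 5)
T2 reflect across x = 0: (-5, 2, 4) → (5, 2, 4); (-1, 3, 5) → (1, 3, 5)
T3 scale by (3, 2, -1): (5, 2, 4) → (15, 4, -4); (1, 3, 5) → (3, 6, -5)
T4 scale by (3/2, 3, 1): (15, 4, -4) → (45/2, 12, -4); (3, 6, -5) → (9/2, 18, -5)
T5 rotate right-handed about the x-axis with cos θ = -7/25, sin θ = 24/25: (45/2, 12, -4) → (45/2, 12/25, 316/25); (9/2, 18, -5) → (9/2, -6/25, 467/25)
T6 reflect across z = 0: (45/2, 12/25, 316/25) → (45/2, 12/25, -316/25); (9/2, -6/25, 467/25) → (9/2, -6/25, -467/25)

image vertices: (45/2, 12/25, -316/25), (9/2, -6/25, -467/25)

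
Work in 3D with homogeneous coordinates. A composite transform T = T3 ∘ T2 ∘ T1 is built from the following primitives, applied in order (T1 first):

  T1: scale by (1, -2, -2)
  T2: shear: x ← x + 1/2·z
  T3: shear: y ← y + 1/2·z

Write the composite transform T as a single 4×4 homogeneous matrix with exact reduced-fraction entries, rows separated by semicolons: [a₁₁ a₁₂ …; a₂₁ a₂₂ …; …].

T = [1 0 -1 0; 0 -2 -1 0; 0 0 -2 0; 0 0 0 1]

T1 = [1 0 0 0; 0 -2 0 0; 0 0 -2 0; 0 0 0 1]
T2·T1 = [1 0 -1 0; 0 -2 0 0; 0 0 -2 0; 0 0 0 1]
T3·…·T1 = [1 0 -1 0; 0 -2 -1 0; 0 0 -2 0; 0 0 0 1]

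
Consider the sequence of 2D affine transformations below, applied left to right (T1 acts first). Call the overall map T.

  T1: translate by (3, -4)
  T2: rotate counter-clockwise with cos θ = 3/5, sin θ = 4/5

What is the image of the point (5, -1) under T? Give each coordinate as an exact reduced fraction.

T1 translate by (3, -4): (5, -1) → (8, -5)
T2 rotate counter-clockwise with cos θ = 3/5, sin θ = 4/5: (8, -5) → (44/5, 17/5)

T(p) = (44/5, 17/5)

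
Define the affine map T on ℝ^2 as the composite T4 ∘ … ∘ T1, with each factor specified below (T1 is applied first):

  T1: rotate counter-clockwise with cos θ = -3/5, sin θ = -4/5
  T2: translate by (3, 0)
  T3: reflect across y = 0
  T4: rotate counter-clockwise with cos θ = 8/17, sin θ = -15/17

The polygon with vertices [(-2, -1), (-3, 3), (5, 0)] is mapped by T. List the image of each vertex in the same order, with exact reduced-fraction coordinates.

T1 rotate counter-clockwise with cos θ = -3/5, sin θ = -4/5: (-2, -1) → (2/5, 11/5); (-3, 3) → (21/5, 3/5); (5, 0) → (-3, -4)
T2 translate by (3, 0): (2/5, 11/5) → (17/5, 11/5); (21/5, 3/5) → (36/5, 3/5); (-3, -4) → (0, -4)
T3 reflect across y = 0: (17/5, 11/5) → (17/5, -11/5); (36/5, 3/5) → (36/5, -3/5); (0, -4) → (0, 4)
T4 rotate counter-clockwise with cos θ = 8/17, sin θ = -15/17: (17/5, -11/5) → (-29/85, -343/85); (36/5, -3/5) → (243/85, -564/85); (0, 4) → (60/17, 32/17)

image vertices: (-29/85, -343/85), (243/85, -564/85), (60/17, 32/17)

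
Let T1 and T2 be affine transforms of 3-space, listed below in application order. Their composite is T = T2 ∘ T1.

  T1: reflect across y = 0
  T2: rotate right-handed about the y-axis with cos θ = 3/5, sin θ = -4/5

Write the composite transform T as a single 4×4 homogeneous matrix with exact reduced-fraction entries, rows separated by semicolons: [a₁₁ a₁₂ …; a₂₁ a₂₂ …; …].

T1 = [1 0 0 0; 0 -1 0 0; 0 0 1 0; 0 0 0 1]
T2·T1 = [3/5 0 -4/5 0; 0 -1 0 0; 4/5 0 3/5 0; 0 0 0 1]

T = [3/5 0 -4/5 0; 0 -1 0 0; 4/5 0 3/5 0; 0 0 0 1]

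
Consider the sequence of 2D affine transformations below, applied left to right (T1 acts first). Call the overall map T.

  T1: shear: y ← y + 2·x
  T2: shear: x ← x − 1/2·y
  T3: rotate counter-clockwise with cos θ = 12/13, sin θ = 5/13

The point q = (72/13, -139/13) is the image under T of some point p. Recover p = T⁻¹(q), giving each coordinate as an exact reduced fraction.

T1 = [1 0 0; 2 1 0; 0 0 1]
T2·T1 = [0 -1/2 0; 2 1 0; 0 0 1]
T3·…·T1 = [-10/13 -11/13 0; 24/13 19/26 0; 0 0 1]
det M = 1; M⁻¹ = [19/26 11/13 0; -24/13 -10/13 0; 0 0 1]
M⁻¹ · (72/13, -139/13)ᵀ = (-5, -2)ᵀ

p = (-5, -2)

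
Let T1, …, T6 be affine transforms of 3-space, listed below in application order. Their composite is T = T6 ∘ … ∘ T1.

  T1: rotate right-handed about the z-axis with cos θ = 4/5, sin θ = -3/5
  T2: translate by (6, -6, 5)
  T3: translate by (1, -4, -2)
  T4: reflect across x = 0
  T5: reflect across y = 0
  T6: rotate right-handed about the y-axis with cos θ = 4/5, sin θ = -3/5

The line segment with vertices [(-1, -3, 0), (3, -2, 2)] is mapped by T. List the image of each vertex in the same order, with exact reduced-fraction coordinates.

image vertices: (-133/25, 59/5, -6/25), (-239/25, 67/5, -23/25)

T1 rotate right-handed about the z-axis with cos θ = 4/5, sin θ = -3/5: (-1, -3, 0) → (-13/5, -9/5, 0); (3, -2, 2) → (6/5, -17/5, 2)
T2 translate by (6, -6, 5): (-13/5, -9/5, 0) → (17/5, -39/5, 5); (6/5, -17/5, 2) → (36/5, -47/5, 7)
T3 translate by (1, -4, -2): (17/5, -39/5, 5) → (22/5, -59/5, 3); (36/5, -47/5, 7) → (41/5, -67/5, 5)
T4 reflect across x = 0: (22/5, -59/5, 3) → (-22/5, -59/5, 3); (41/5, -67/5, 5) → (-41/5, -67/5, 5)
T5 reflect across y = 0: (-22/5, -59/5, 3) → (-22/5, 59/5, 3); (-41/5, -67/5, 5) → (-41/5, 67/5, 5)
T6 rotate right-handed about the y-axis with cos θ = 4/5, sin θ = -3/5: (-22/5, 59/5, 3) → (-133/25, 59/5, -6/25); (-41/5, 67/5, 5) → (-239/25, 67/5, -23/25)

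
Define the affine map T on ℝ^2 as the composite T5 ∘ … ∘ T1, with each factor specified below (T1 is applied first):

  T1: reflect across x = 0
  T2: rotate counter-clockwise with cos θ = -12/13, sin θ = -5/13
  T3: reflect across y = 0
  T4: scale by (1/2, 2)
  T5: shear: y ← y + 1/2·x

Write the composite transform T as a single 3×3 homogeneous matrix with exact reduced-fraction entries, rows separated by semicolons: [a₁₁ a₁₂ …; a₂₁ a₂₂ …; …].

T1 = [-1 0 0; 0 1 0; 0 0 1]
T2·T1 = [12/13 5/13 0; 5/13 -12/13 0; 0 0 1]
T3·…·T1 = [12/13 5/13 0; -5/13 12/13 0; 0 0 1]
T4·…·T1 = [6/13 5/26 0; -10/13 24/13 0; 0 0 1]
T5·…·T1 = [6/13 5/26 0; -7/13 101/52 0; 0 0 1]

T = [6/13 5/26 0; -7/13 101/52 0; 0 0 1]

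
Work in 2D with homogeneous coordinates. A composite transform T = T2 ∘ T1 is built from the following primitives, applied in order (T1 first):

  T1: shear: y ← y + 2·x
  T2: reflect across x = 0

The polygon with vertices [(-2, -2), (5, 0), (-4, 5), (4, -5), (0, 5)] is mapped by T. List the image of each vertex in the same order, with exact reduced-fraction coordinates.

T1 shear: y ← y + 2·x: (-2, -2) → (-2, -6); (5, 0) → (5, 10); (-4, 5) → (-4, -3); (4, -5) → (4, 3); (0, 5) → (0, 5)
T2 reflect across x = 0: (-2, -6) → (2, -6); (5, 10) → (-5, 10); (-4, -3) → (4, -3); (4, 3) → (-4, 3); (0, 5) → (0, 5)

image vertices: (2, -6), (-5, 10), (4, -3), (-4, 3), (0, 5)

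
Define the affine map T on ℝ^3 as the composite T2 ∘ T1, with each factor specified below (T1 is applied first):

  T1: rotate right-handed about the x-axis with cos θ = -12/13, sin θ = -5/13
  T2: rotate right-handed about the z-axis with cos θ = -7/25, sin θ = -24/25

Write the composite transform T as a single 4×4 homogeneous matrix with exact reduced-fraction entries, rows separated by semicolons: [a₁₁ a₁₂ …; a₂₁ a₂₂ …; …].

T1 = [1 0 0 0; 0 -12/13 5/13 0; 0 -5/13 -12/13 0; 0 0 0 1]
T2·T1 = [-7/25 -288/325 24/65 0; -24/25 84/325 -7/65 0; 0 -5/13 -12/13 0; 0 0 0 1]

T = [-7/25 -288/325 24/65 0; -24/25 84/325 -7/65 0; 0 -5/13 -12/13 0; 0 0 0 1]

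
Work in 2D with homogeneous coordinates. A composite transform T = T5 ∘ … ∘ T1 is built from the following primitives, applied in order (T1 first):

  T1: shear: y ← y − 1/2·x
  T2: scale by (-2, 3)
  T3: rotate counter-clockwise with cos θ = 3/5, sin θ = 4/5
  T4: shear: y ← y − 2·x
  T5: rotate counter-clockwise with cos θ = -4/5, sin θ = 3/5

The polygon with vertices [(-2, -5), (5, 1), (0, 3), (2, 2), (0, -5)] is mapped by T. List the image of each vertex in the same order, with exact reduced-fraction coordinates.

T1 shear: y ← y − 1/2·x: (-2, -5) → (-2, -4); (5, 1) → (5, -3/2); (0, 3) → (0, 3); (2, 2) → (2, 1); (0, -5) → (0, -5)
T2 scale by (-2, 3): (-2, -4) → (4, -12); (5, -3/2) → (-10, -9/2); (0, 3) → (0, 9); (2, 1) → (-4, 3); (0, -5) → (0, -15)
T3 rotate counter-clockwise with cos θ = 3/5, sin θ = 4/5: (4, -12) → (12, -4); (-10, -9/2) → (-12/5, -107/10); (0, 9) → (-36/5, 27/5); (-4, 3) → (-24/5, -7/5); (0, -15) → (12, -9)
T4 shear: y ← y − 2·x: (12, -4) → (12, -28); (-12/5, -107/10) → (-12/5, -59/10); (-36/5, 27/5) → (-36/5, 99/5); (-24/5, -7/5) → (-24/5, 41/5); (12, -9) → (12, -33)
T5 rotate counter-clockwise with cos θ = -4/5, sin θ = 3/5: (12, -28) → (36/5, 148/5); (-12/5, -59/10) → (273/50, 82/25); (-36/5, 99/5) → (-153/25, -504/25); (-24/5, 41/5) → (-27/25, -236/25); (12, -33) → (51/5, 168/5)

image vertices: (36/5, 148/5), (273/50, 82/25), (-153/25, -504/25), (-27/25, -236/25), (51/5, 168/5)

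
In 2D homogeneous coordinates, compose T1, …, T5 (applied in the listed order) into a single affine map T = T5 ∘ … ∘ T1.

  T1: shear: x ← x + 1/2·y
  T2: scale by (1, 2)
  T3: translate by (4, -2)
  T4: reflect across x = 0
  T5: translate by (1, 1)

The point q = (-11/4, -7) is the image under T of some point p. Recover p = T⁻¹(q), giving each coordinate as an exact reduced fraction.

T1 = [1 1/2 0; 0 1 0; 0 0 1]
T2·T1 = [1 1/2 0; 0 2 0; 0 0 1]
T3·…·T1 = [1 1/2 4; 0 2 -2; 0 0 1]
T4·…·T1 = [-1 -1/2 -4; 0 2 -2; 0 0 1]
T5·…·T1 = [-1 -1/2 -3; 0 2 -1; 0 0 1]
det M = -2; M⁻¹ = [-1 -1/4 -13/4; 0 1/2 1/2; 0 0 1]
M⁻¹ · (-11/4, -7)ᵀ = (5/4, -3)ᵀ

p = (5/4, -3)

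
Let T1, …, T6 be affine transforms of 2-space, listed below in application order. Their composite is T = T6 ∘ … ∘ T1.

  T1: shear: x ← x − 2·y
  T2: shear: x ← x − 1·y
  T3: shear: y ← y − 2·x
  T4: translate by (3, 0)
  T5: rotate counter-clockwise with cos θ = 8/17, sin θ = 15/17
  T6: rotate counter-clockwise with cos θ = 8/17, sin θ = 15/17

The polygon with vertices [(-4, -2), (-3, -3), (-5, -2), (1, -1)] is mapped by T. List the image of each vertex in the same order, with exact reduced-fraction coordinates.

image vertices: (635/289, 2166/289), (2151/289, 4575/289), (316/289, 1604/289), (1033/289, 3129/289)

T1 shear: x ← x − 2·y: (-4, -2) → (0, -2); (-3, -3) → (3, -3); (-5, -2) → (-1, -2); (1, -1) → (3, -1)
T2 shear: x ← x − 1·y: (0, -2) → (2, -2); (3, -3) → (6, -3); (-1, -2) → (1, -2); (3, -1) → (4, -1)
T3 shear: y ← y − 2·x: (2, -2) → (2, -6); (6, -3) → (6, -15); (1, -2) → (1, -4); (4, -1) → (4, -9)
T4 translate by (3, 0): (2, -6) → (5, -6); (6, -15) → (9, -15); (1, -4) → (4, -4); (4, -9) → (7, -9)
T5 rotate counter-clockwise with cos θ = 8/17, sin θ = 15/17: (5, -6) → (130/17, 27/17); (9, -15) → (297/17, 15/17); (4, -4) → (92/17, 28/17); (7, -9) → (191/17, 33/17)
T6 rotate counter-clockwise with cos θ = 8/17, sin θ = 15/17: (130/17, 27/17) → (635/289, 2166/289); (297/17, 15/17) → (2151/289, 4575/289); (92/17, 28/17) → (316/289, 1604/289); (191/17, 33/17) → (1033/289, 3129/289)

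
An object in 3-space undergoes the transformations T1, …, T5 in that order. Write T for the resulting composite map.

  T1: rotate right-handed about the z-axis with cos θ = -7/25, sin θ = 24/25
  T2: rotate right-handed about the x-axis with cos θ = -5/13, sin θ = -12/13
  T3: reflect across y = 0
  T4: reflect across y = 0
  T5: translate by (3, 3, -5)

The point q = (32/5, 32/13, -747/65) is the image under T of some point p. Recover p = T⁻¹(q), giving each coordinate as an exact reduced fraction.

T1 = [-7/25 -24/25 0 0; 24/25 -7/25 0 0; 0 0 1 0; 0 0 0 1]
T2·T1 = [-7/25 -24/25 0 0; -24/65 7/65 12/13 0; -288/325 84/325 -5/13 0; 0 0 0 1]
T3·…·T1 = [-7/25 -24/25 0 0; 24/65 -7/65 -12/13 0; -288/325 84/325 -5/13 0; 0 0 0 1]
T4·…·T1 = [-7/25 -24/25 0 0; -24/65 7/65 12/13 0; -288/325 84/325 -5/13 0; 0 0 0 1]
T5·…·T1 = [-7/25 -24/25 0 3; -24/65 7/65 12/13 3; -288/325 84/325 -5/13 -5; 0 0 0 1]
det M = 1; M⁻¹ = [-7/25 -24/65 -288/325 -807/325; -24/25 7/65 84/325 1251/325; 0 12/13 -5/13 -61/13; 0 0 0 1]
M⁻¹ · (32/5, 32/13, -747/65)ᵀ = (5, -5, 2)ᵀ

p = (5, -5, 2)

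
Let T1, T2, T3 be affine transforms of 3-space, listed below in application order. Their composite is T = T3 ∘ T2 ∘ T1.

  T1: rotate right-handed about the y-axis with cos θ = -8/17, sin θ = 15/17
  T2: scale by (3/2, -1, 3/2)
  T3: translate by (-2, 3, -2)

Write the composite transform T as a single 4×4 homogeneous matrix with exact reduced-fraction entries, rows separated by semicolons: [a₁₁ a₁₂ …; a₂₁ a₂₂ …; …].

T1 = [-8/17 0 15/17 0; 0 1 0 0; -15/17 0 -8/17 0; 0 0 0 1]
T2·T1 = [-12/17 0 45/34 0; 0 -1 0 0; -45/34 0 -12/17 0; 0 0 0 1]
T3·…·T1 = [-12/17 0 45/34 -2; 0 -1 0 3; -45/34 0 -12/17 -2; 0 0 0 1]

T = [-12/17 0 45/34 -2; 0 -1 0 3; -45/34 0 -12/17 -2; 0 0 0 1]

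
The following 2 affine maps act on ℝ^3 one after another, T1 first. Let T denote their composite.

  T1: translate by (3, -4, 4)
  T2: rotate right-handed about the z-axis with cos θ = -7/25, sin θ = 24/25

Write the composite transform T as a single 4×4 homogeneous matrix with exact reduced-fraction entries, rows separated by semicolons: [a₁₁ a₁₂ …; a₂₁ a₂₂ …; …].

T1 = [1 0 0 3; 0 1 0 -4; 0 0 1 4; 0 0 0 1]
T2·T1 = [-7/25 -24/25 0 3; 24/25 -7/25 0 4; 0 0 1 4; 0 0 0 1]

T = [-7/25 -24/25 0 3; 24/25 -7/25 0 4; 0 0 1 4; 0 0 0 1]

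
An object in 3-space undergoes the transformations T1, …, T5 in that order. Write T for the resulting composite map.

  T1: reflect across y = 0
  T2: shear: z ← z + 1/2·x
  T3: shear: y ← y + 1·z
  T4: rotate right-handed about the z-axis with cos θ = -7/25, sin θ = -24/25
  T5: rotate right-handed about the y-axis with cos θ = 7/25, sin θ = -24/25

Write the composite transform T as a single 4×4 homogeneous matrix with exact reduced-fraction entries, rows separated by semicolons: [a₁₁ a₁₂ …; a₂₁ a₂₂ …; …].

T = [-53/125 -168/625 -432/625 0; -11/10 7/25 -7/25 0; 83/250 -576/625 751/625 0; 0 0 0 1]

T1 = [1 0 0 0; 0 -1 0 0; 0 0 1 0; 0 0 0 1]
T2·T1 = [1 0 0 0; 0 -1 0 0; 1/2 0 1 0; 0 0 0 1]
T3·…·T1 = [1 0 0 0; 1/2 -1 1 0; 1/2 0 1 0; 0 0 0 1]
T4·…·T1 = [1/5 -24/25 24/25 0; -11/10 7/25 -7/25 0; 1/2 0 1 0; 0 0 0 1]
T5·…·T1 = [-53/125 -168/625 -432/625 0; -11/10 7/25 -7/25 0; 83/250 -576/625 751/625 0; 0 0 0 1]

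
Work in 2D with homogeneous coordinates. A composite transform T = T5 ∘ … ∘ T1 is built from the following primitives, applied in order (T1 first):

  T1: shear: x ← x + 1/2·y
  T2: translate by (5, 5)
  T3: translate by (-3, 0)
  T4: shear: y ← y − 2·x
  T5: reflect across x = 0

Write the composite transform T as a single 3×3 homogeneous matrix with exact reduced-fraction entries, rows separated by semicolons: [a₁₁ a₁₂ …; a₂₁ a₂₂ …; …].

T = [-1 -1/2 -2; -2 0 1; 0 0 1]

T1 = [1 1/2 0; 0 1 0; 0 0 1]
T2·T1 = [1 1/2 5; 0 1 5; 0 0 1]
T3·…·T1 = [1 1/2 2; 0 1 5; 0 0 1]
T4·…·T1 = [1 1/2 2; -2 0 1; 0 0 1]
T5·…·T1 = [-1 -1/2 -2; -2 0 1; 0 0 1]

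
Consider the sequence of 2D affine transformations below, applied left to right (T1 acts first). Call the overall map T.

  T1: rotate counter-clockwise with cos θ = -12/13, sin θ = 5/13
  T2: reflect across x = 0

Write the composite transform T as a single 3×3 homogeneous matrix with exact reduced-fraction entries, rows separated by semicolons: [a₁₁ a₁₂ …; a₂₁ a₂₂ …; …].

T1 = [-12/13 -5/13 0; 5/13 -12/13 0; 0 0 1]
T2·T1 = [12/13 5/13 0; 5/13 -12/13 0; 0 0 1]

T = [12/13 5/13 0; 5/13 -12/13 0; 0 0 1]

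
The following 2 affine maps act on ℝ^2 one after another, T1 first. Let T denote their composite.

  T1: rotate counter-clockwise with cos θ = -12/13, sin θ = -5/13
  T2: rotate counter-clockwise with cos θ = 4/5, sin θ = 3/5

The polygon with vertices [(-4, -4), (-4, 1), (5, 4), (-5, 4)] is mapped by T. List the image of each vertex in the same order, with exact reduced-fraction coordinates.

image vertices: (-92/65, 356/65), (188/65, 191/65), (59/65, -412/65), (389/65, 148/65)

T1 rotate counter-clockwise with cos θ = -12/13, sin θ = -5/13: (-4, -4) → (28/13, 68/13); (-4, 1) → (53/13, 8/13); (5, 4) → (-40/13, -73/13); (-5, 4) → (80/13, -23/13)
T2 rotate counter-clockwise with cos θ = 4/5, sin θ = 3/5: (28/13, 68/13) → (-92/65, 356/65); (53/13, 8/13) → (188/65, 191/65); (-40/13, -73/13) → (59/65, -412/65); (80/13, -23/13) → (389/65, 148/65)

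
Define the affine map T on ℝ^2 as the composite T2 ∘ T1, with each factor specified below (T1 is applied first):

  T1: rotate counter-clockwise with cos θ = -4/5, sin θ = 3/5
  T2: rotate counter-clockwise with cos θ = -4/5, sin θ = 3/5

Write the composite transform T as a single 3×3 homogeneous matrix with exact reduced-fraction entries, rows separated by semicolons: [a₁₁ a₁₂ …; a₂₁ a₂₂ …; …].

T = [7/25 24/25 0; -24/25 7/25 0; 0 0 1]

T1 = [-4/5 -3/5 0; 3/5 -4/5 0; 0 0 1]
T2·T1 = [7/25 24/25 0; -24/25 7/25 0; 0 0 1]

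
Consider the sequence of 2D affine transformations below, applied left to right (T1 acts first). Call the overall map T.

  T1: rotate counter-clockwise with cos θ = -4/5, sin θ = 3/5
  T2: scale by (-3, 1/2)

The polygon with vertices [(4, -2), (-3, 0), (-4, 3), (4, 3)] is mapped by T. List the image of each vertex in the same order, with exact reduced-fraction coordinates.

image vertices: (6, 2), (-36/5, -9/10), (-21/5, -12/5), (15, 0)

T1 rotate counter-clockwise with cos θ = -4/5, sin θ = 3/5: (4, -2) → (-2, 4); (-3, 0) → (12/5, -9/5); (-4, 3) → (7/5, -24/5); (4, 3) → (-5, 0)
T2 scale by (-3, 1/2): (-2, 4) → (6, 2); (12/5, -9/5) → (-36/5, -9/10); (7/5, -24/5) → (-21/5, -12/5); (-5, 0) → (15, 0)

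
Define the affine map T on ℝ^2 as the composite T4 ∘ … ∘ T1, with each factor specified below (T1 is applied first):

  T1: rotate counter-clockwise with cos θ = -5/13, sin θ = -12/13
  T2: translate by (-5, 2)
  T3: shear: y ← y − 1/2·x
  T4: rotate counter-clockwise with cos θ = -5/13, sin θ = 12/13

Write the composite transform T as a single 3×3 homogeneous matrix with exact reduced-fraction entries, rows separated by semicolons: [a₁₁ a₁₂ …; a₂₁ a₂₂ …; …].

T = [139/169 72/169 -29/13; -25/338 199/169 -165/26; 0 0 1]

T1 = [-5/13 12/13 0; -12/13 -5/13 0; 0 0 1]
T2·T1 = [-5/13 12/13 -5; -12/13 -5/13 2; 0 0 1]
T3·…·T1 = [-5/13 12/13 -5; -19/26 -11/13 9/2; 0 0 1]
T4·…·T1 = [139/169 72/169 -29/13; -25/338 199/169 -165/26; 0 0 1]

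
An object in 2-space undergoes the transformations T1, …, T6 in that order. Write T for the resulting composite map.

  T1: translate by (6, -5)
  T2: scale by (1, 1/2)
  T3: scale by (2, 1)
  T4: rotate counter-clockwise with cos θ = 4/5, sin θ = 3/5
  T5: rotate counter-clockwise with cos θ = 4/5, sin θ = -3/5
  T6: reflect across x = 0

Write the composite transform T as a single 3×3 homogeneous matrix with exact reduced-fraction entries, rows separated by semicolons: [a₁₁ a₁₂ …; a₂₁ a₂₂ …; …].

T1 = [1 0 6; 0 1 -5; 0 0 1]
T2·T1 = [1 0 6; 0 1/2 -5/2; 0 0 1]
T3·…·T1 = [2 0 12; 0 1/2 -5/2; 0 0 1]
T4·…·T1 = [8/5 -3/10 111/10; 6/5 2/5 26/5; 0 0 1]
T5·…·T1 = [2 0 12; 0 1/2 -5/2; 0 0 1]
T6·…·T1 = [-2 0 -12; 0 1/2 -5/2; 0 0 1]

T = [-2 0 -12; 0 1/2 -5/2; 0 0 1]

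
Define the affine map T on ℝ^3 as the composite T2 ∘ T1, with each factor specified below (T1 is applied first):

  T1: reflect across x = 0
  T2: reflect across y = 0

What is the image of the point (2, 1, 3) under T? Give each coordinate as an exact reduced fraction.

T1 reflect across x = 0: (2, 1, 3) → (-2, 1, 3)
T2 reflect across y = 0: (-2, 1, 3) → (-2, -1, 3)

T(p) = (-2, -1, 3)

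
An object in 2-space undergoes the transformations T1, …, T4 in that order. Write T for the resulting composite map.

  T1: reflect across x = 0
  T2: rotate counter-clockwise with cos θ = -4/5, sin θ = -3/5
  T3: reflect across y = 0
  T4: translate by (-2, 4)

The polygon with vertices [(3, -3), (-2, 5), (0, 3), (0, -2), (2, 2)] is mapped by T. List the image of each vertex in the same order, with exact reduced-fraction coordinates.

image vertices: (-7/5, -1/5), (-3/5, 46/5), (-1/5, 32/5), (-16/5, 12/5), (4/5, 22/5)

T1 reflect across x = 0: (3, -3) → (-3, -3); (-2, 5) → (2, 5); (0, 3) → (0, 3); (0, -2) → (0, -2); (2, 2) → (-2, 2)
T2 rotate counter-clockwise with cos θ = -4/5, sin θ = -3/5: (-3, -3) → (3/5, 21/5); (2, 5) → (7/5, -26/5); (0, 3) → (9/5, -12/5); (0, -2) → (-6/5, 8/5); (-2, 2) → (14/5, -2/5)
T3 reflect across y = 0: (3/5, 21/5) → (3/5, -21/5); (7/5, -26/5) → (7/5, 26/5); (9/5, -12/5) → (9/5, 12/5); (-6/5, 8/5) → (-6/5, -8/5); (14/5, -2/5) → (14/5, 2/5)
T4 translate by (-2, 4): (3/5, -21/5) → (-7/5, -1/5); (7/5, 26/5) → (-3/5, 46/5); (9/5, 12/5) → (-1/5, 32/5); (-6/5, -8/5) → (-16/5, 12/5); (14/5, 2/5) → (4/5, 22/5)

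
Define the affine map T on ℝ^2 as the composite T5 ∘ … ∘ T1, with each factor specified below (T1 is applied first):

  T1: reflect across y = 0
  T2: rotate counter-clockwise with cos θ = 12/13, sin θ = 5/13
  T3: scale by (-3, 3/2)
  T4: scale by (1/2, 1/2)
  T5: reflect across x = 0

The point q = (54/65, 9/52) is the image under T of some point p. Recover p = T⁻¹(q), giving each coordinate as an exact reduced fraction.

T1 = [1 0 0; 0 -1 0; 0 0 1]
T2·T1 = [12/13 5/13 0; 5/13 -12/13 0; 0 0 1]
T3·…·T1 = [-36/13 -15/13 0; 15/26 -18/13 0; 0 0 1]
T4·…·T1 = [-18/13 -15/26 0; 15/52 -9/13 0; 0 0 1]
T5·…·T1 = [18/13 15/26 0; 15/52 -9/13 0; 0 0 1]
det M = -9/8; M⁻¹ = [8/13 20/39 0; 10/39 -16/13 0; 0 0 1]
M⁻¹ · (54/65, 9/52)ᵀ = (3/5, 0)ᵀ

p = (3/5, 0)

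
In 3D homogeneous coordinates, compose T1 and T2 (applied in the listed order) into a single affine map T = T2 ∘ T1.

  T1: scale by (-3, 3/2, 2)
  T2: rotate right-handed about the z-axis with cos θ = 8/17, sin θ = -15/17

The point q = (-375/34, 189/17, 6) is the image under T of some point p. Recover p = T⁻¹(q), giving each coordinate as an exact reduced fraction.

p = (5, -3, 3)

T1 = [-3 0 0 0; 0 3/2 0 0; 0 0 2 0; 0 0 0 1]
T2·T1 = [-24/17 45/34 0 0; 45/17 12/17 0 0; 0 0 2 0; 0 0 0 1]
det M = -9; M⁻¹ = [-8/51 5/17 0 0; 10/17 16/51 0 0; 0 0 1/2 0; 0 0 0 1]
M⁻¹ · (-375/34, 189/17, 6)ᵀ = (5, -3, 3)ᵀ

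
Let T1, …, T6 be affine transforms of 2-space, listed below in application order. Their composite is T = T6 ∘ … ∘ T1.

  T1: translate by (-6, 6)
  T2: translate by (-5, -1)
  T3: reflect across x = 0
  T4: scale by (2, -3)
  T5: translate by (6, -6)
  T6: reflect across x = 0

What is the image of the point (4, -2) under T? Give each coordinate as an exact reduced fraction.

T1 translate by (-6, 6): (4, -2) → (-2, 4)
T2 translate by (-5, -1): (-2, 4) → (-7, 3)
T3 reflect across x = 0: (-7, 3) → (7, 3)
T4 scale by (2, -3): (7, 3) → (14, -9)
T5 translate by (6, -6): (14, -9) → (20, -15)
T6 reflect across x = 0: (20, -15) → (-20, -15)

T(p) = (-20, -15)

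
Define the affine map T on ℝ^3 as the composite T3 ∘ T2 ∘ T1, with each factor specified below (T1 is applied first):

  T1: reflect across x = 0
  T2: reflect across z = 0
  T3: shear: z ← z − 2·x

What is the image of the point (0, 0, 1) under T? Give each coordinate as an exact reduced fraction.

T(p) = (0, 0, -1)

T1 reflect across x = 0: (0, 0, 1) → (0, 0, 1)
T2 reflect across z = 0: (0, 0, 1) → (0, 0, -1)
T3 shear: z ← z − 2·x: (0, 0, -1) → (0, 0, -1)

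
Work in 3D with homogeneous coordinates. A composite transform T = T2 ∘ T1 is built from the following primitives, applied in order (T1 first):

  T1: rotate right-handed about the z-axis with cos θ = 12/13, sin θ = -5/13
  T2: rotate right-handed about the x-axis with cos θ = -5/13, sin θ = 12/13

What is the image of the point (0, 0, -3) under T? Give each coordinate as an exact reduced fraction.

T1 rotate right-handed about the z-axis with cos θ = 12/13, sin θ = -5/13: (0, 0, -3) → (0, 0, -3)
T2 rotate right-handed about the x-axis with cos θ = -5/13, sin θ = 12/13: (0, 0, -3) → (0, 36/13, 15/13)

T(p) = (0, 36/13, 15/13)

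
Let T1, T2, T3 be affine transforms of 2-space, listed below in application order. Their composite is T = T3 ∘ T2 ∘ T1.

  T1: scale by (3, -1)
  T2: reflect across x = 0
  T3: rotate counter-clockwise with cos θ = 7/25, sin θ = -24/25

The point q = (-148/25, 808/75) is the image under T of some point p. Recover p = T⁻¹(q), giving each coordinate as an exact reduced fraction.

T1 = [3 0 0; 0 -1 0; 0 0 1]
T2·T1 = [-3 0 0; 0 -1 0; 0 0 1]
T3·…·T1 = [-21/25 -24/25 0; 72/25 -7/25 0; 0 0 1]
det M = 3; M⁻¹ = [-7/75 8/25 0; -24/25 -7/25 0; 0 0 1]
M⁻¹ · (-148/25, 808/75)ᵀ = (4, 8/3)ᵀ

p = (4, 8/3)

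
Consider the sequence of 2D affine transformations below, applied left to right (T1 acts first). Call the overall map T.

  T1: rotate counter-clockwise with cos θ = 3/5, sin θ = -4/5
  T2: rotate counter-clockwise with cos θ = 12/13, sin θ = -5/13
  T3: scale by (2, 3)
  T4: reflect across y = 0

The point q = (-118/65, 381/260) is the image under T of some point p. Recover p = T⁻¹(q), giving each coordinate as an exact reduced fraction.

T1 = [3/5 4/5 0; -4/5 3/5 0; 0 0 1]
T2·T1 = [16/65 63/65 0; -63/65 16/65 0; 0 0 1]
T3·…·T1 = [32/65 126/65 0; -189/65 48/65 0; 0 0 1]
T4·…·T1 = [32/65 126/65 0; 189/65 -48/65 0; 0 0 1]
det M = -6; M⁻¹ = [8/65 21/65 0; 63/130 -16/195 0; 0 0 1]
M⁻¹ · (-118/65, 381/260)ᵀ = (1/4, -1)ᵀ

p = (1/4, -1)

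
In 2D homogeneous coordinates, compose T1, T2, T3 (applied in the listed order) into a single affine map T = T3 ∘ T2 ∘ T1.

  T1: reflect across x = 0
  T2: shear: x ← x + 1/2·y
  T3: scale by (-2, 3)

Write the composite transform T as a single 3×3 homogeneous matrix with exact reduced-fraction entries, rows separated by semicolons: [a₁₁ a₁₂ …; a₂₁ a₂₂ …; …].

T = [2 -1 0; 0 3 0; 0 0 1]

T1 = [-1 0 0; 0 1 0; 0 0 1]
T2·T1 = [-1 1/2 0; 0 1 0; 0 0 1]
T3·…·T1 = [2 -1 0; 0 3 0; 0 0 1]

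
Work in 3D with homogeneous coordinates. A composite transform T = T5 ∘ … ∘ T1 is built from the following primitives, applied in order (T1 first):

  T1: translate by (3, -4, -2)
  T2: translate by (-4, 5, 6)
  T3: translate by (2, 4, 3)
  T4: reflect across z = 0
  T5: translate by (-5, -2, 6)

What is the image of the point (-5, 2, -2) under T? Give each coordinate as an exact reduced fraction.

T(p) = (-9, 5, 1)

T1 translate by (3, -4, -2): (-5, 2, -2) → (-2, -2, -4)
T2 translate by (-4, 5, 6): (-2, -2, -4) → (-6, 3, 2)
T3 translate by (2, 4, 3): (-6, 3, 2) → (-4, 7, 5)
T4 reflect across z = 0: (-4, 7, 5) → (-4, 7, -5)
T5 translate by (-5, -2, 6): (-4, 7, -5) → (-9, 5, 1)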